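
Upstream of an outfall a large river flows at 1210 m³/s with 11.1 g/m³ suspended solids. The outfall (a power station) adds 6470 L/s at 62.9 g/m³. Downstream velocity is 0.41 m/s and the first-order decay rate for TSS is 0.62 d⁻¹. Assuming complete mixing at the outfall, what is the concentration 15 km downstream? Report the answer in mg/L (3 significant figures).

6470 L/s = 6.47 m³/s.
After complete mixing, C₀ = (6.47·62.9 + 1210·11.1) / 1216 = 11.38 mg/L.
Travel time t = 1.5e+04 m / 0.41 m/s = 3.659e+04 s = 0.4234 d.
C = 11.38·exp(−0.62·0.4234) = 11.38·0.7691 = 8.749 mg/L.

8.75 mg/L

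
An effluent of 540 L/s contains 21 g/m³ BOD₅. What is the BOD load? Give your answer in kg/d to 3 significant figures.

540 L/s = 0.54 m³/s.
Mass flux = Q·C = 0.54 m³/s × 21 g/m³ = 11.34 g/s.
= 11.34 g/s × 86.4 = 979.8 kg/d.

980 kg/d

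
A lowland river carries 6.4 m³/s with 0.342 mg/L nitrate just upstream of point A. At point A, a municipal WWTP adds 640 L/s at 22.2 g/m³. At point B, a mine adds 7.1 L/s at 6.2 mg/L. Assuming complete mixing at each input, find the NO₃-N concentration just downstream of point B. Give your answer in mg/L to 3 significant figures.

640 L/s = 0.64 m³/s.
After input A: C = (6.4·0.342 + 0.64·22.2) / 7.04 = 2.329 mg/L.
7.1 L/s = 0.0071 m³/s.
After input B: C = (7.04·2.329 + 0.0071·6.2) / 7.047 = 2.333 mg/L.

2.33 mg/L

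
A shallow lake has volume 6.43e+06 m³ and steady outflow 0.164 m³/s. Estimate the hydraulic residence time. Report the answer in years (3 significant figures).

1.24 yr

Q = 0.164 m³/s × 3.156e+07 s/yr = 5.175e+06 m³/yr.
Hydraulic residence time τ = V/Q = 6.43e+06/5.175e+06 = 1.242 yr.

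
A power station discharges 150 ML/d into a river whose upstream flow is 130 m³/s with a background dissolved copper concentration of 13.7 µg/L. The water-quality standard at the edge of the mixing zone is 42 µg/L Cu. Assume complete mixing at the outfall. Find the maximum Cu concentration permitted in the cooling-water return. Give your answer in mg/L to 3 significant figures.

2.16 mg/L

150 ML/d = 1.736 m³/s.
13.7 µg/L = 0.0137 mg/L.
42 µg/L = 0.042 mg/L.
Mass balance: 0.042·131.7 = 1.736·Cₑ + 130·0.0137.
Cₑ = (5.533 − 1.781) / 1.736 = 2.161 mg/L.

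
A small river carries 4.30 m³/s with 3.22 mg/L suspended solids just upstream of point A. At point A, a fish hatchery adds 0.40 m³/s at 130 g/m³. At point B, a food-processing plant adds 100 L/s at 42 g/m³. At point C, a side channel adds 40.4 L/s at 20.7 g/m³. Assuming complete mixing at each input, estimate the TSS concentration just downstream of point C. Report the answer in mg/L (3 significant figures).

After input A: C = (4.3·3.22 + 0.4·130) / 4.7 = 14.01 mg/L.
100 L/s = 0.1 m³/s.
After input B: C = (4.7·14.01 + 0.1·42) / 4.8 = 14.59 mg/L.
40.4 L/s = 0.0404 m³/s.
After input C: C = (4.8·14.59 + 0.0404·20.7) / 4.84 = 14.64 mg/L.

14.6 mg/L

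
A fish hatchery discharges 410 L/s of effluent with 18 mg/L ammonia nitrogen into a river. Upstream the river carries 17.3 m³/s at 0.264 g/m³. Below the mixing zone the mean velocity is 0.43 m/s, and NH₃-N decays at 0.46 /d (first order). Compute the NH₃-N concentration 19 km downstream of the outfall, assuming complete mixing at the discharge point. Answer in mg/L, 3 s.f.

0.533 mg/L

410 L/s = 0.41 m³/s.
After complete mixing, C₀ = (0.41·18 + 17.3·0.264) / 17.71 = 0.6746 mg/L.
Travel time t = 1.9e+04 m / 0.43 m/s = 4.419e+04 s = 0.5114 d.
C = 0.6746·exp(−0.46·0.5114) = 0.6746·0.7904 = 0.5332 mg/L.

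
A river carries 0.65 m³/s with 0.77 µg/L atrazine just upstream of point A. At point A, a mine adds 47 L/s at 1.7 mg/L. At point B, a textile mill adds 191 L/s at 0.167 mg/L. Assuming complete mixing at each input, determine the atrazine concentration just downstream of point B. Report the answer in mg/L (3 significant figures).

0.126 mg/L

0.77 µg/L = 0.00077 mg/L.
47 L/s = 0.047 m³/s.
After input A: C = (0.65·0.00077 + 0.047·1.7) / 0.697 = 0.1154 mg/L.
191 L/s = 0.191 m³/s.
After input B: C = (0.697·0.1154 + 0.191·0.167) / 0.888 = 0.1265 mg/L.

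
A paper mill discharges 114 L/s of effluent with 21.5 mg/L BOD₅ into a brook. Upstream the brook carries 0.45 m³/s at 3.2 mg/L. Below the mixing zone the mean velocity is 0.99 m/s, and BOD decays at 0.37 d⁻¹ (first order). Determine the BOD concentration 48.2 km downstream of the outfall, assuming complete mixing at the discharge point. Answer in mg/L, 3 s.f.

5.60 mg/L

114 L/s = 0.114 m³/s.
After complete mixing, C₀ = (0.114·21.5 + 0.45·3.2) / 0.564 = 6.899 mg/L.
Travel time t = 4.82e+04 m / 0.99 m/s = 4.869e+04 s = 0.5635 d.
C = 6.899·exp(−0.37·0.5635) = 6.899·0.8118 = 5.601 mg/L.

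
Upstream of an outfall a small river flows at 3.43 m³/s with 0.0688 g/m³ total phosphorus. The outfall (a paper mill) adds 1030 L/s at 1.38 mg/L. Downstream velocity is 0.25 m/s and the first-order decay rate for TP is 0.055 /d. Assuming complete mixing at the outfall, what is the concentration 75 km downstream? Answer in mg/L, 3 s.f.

1030 L/s = 1.03 m³/s.
After complete mixing, C₀ = (1.03·1.38 + 3.43·0.0688) / 4.46 = 0.3716 mg/L.
Travel time t = 7.5e+04 m / 0.25 m/s = 3e+05 s = 3.472 d.
C = 0.3716·exp(−0.055·3.472) = 0.3716·0.8262 = 0.307 mg/L.

0.307 mg/L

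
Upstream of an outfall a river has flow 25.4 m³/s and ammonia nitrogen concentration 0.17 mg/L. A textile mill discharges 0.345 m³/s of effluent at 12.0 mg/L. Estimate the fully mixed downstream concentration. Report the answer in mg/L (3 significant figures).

By mass balance at complete mixing, C = (0.345·12 + 25.4·0.17) / (0.345 + 25.4) = 8.458/25.74 = 0.3285 mg/L.

0.329 mg/L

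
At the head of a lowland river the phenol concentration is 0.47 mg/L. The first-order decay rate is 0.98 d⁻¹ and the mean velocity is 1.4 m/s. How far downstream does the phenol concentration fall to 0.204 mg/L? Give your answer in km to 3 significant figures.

From C = C₀·e^(−kt), t = ln(C₀/C)/k = ln(0.47/0.204)/0.98 = 0.8346/0.98 = 0.8516 d.
Distance = v·t = 1.4 m/s × 7.358e+04 s = 1.03e+05 m = 103 km.

103 km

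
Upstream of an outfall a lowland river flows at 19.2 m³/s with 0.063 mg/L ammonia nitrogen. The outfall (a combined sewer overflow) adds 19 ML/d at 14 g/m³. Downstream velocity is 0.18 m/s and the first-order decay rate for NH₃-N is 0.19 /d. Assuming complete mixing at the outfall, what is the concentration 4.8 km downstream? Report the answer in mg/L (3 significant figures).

19 ML/d = 0.2199 m³/s.
After complete mixing, C₀ = (0.2199·14 + 19.2·0.063) / 19.42 = 0.2208 mg/L.
Travel time t = 4800 m / 0.18 m/s = 2.667e+04 s = 0.3086 d.
C = 0.2208·exp(−0.19·0.3086) = 0.2208·0.943 = 0.2082 mg/L.

0.208 mg/L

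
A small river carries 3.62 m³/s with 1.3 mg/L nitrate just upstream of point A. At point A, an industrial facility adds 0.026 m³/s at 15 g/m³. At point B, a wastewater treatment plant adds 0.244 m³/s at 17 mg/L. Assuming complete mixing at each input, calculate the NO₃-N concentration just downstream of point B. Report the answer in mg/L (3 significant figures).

2.38 mg/L

After input A: C = (3.62·1.3 + 0.026·15) / 3.646 = 1.398 mg/L.
After input B: C = (3.646·1.398 + 0.244·17) / 3.89 = 2.376 mg/L.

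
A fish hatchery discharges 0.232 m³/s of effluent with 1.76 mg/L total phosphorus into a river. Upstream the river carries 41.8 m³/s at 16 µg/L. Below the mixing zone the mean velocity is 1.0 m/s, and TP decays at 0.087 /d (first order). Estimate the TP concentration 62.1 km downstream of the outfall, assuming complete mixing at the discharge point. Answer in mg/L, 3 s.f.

16 µg/L = 0.016 mg/L.
After complete mixing, C₀ = (0.232·1.76 + 41.8·0.016) / 42.03 = 0.02563 mg/L.
Travel time t = 6.21e+04 m / 1.0 m/s = 6.21e+04 s = 0.7188 d.
C = 0.02563·exp(−0.087·0.7188) = 0.02563·0.9394 = 0.02407 mg/L.

0.0241 mg/L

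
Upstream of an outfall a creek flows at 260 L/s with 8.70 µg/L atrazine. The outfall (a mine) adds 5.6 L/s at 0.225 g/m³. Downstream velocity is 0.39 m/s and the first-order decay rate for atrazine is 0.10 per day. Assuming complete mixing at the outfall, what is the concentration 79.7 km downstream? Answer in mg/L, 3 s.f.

5.6 L/s = 0.0056 m³/s.
260 L/s = 0.26 m³/s.
8.70 µg/L = 0.0087 mg/L.
After complete mixing, C₀ = (0.0056·0.225 + 0.26·0.0087) / 0.2656 = 0.01326 mg/L.
Travel time t = 7.97e+04 m / 0.39 m/s = 2.044e+05 s = 2.365 d.
C = 0.01326·exp(−0.10·2.365) = 0.01326·0.7894 = 0.01047 mg/L.

0.0105 mg/L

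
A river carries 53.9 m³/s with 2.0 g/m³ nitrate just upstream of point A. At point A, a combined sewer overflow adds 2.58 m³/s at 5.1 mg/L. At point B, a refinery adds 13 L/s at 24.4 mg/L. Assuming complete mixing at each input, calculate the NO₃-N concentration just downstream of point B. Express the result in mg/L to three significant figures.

After input A: C = (53.9·2 + 2.58·5.1) / 56.48 = 2.142 mg/L.
13 L/s = 0.013 m³/s.
After input B: C = (56.48·2.142 + 0.013·24.4) / 56.49 = 2.147 mg/L.

2.15 mg/L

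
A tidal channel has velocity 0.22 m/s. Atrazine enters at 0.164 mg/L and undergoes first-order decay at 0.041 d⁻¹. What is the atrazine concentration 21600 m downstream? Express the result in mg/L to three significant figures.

Travel time t = 21600 m / 0.22 m/s = 2.16e+04/0.22 = 9.818e+04 s = 1.136 d.
First-order decay: C = 0.164·exp(−0.041·1.136) = 0.164·0.9545 = 0.1565 mg/L.

0.157 mg/L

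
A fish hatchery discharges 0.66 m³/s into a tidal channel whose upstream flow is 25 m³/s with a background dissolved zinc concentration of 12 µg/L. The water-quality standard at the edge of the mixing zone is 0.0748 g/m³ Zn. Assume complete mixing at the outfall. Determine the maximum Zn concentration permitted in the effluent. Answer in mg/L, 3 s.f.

2.45 mg/L

12 µg/L = 0.012 mg/L.
Mass balance: 0.0748·25.66 = 0.66·Cₑ + 25·0.012.
Cₑ = (1.919 − 0.3) / 0.66 = 2.454 mg/L.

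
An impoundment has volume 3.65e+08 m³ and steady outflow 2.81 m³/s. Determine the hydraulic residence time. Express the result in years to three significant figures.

Q = 2.81 m³/s × 3.156e+07 s/yr = 8.868e+07 m³/yr.
Hydraulic residence time τ = V/Q = 3.65e+08/8.868e+07 = 4.116 yr.

4.12 yr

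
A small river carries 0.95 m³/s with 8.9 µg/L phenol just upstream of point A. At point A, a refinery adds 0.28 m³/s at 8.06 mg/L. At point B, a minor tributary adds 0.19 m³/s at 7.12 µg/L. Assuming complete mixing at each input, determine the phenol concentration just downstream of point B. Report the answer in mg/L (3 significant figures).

1.60 mg/L

8.9 µg/L = 0.0089 mg/L.
After input A: C = (0.95·0.0089 + 0.28·8.06) / 1.23 = 1.842 mg/L.
7.12 µg/L = 0.00712 mg/L.
After input B: C = (1.23·1.842 + 0.19·0.00712) / 1.42 = 1.596 mg/L.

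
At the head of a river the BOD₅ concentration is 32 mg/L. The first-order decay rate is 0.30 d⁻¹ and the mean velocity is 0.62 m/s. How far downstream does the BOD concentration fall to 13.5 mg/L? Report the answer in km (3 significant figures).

From C = C₀·e^(−kt), t = ln(C₀/C)/k = ln(32/13.5)/0.30 = 0.863/0.30 = 2.877 d.
Distance = v·t = 0.62 m/s × 2.486e+05 s = 1.541e+05 m = 154.1 km.

154 km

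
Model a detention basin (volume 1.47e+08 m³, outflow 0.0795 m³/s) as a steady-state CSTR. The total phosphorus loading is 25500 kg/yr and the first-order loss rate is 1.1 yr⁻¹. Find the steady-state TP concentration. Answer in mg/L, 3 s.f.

0.155 mg/L

Outflow Q = 0.0795 m³/s × 3.156e+07 s/yr = 2.509e+06 m³/yr.
Steady-state CSTR mass balance: W = Q·C + k·V·C, so C = W/(Q + kV).
Q + kV = 2.509e+06 + 1.1·1.47e+08 = 1.642e+08 m³/yr.
C = 25500/1.642e+08 = 0.0001553 kg/m³ = 0.1553 mg/L.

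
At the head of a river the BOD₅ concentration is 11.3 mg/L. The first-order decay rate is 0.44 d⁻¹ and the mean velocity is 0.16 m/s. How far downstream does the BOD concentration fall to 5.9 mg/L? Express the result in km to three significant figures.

From C = C₀·e^(−kt), t = ln(C₀/C)/k = ln(11.3/5.9)/0.44 = 0.6499/0.44 = 1.477 d.
Distance = v·t = 0.16 m/s × 1.276e+05 s = 2.042e+04 m = 20.42 km.

20.4 km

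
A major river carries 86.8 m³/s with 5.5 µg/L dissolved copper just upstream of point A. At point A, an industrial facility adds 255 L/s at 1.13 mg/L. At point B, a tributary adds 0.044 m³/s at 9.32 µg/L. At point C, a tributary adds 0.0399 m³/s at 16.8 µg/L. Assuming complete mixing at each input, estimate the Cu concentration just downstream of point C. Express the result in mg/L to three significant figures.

5.5 µg/L = 0.0055 mg/L.
255 L/s = 0.255 m³/s.
After input A: C = (86.8·0.0055 + 0.255·1.13) / 87.05 = 0.008794 mg/L.
9.32 µg/L = 0.00932 mg/L.
After input B: C = (87.05·0.008794 + 0.044·0.00932) / 87.1 = 0.008794 mg/L.
16.8 µg/L = 0.0168 mg/L.
After input C: C = (87.1·0.008794 + 0.0399·0.0168) / 87.14 = 0.008798 mg/L.

0.00880 mg/L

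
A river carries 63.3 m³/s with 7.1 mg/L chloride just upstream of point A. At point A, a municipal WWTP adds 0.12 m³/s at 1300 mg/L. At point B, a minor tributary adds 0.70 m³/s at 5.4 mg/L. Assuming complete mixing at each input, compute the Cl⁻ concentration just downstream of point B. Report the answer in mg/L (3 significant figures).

After input A: C = (63.3·7.1 + 0.12·1300) / 63.42 = 9.546 mg/L.
After input B: C = (63.42·9.546 + 0.7·5.4) / 64.12 = 9.501 mg/L.

9.50 mg/L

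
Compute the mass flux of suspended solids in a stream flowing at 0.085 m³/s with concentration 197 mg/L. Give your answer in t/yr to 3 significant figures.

528 t/yr

Mass flux = Q·C = 0.085 m³/s × 197 g/m³ = 16.75 g/s.
= 16.75 g/s × 31.56 = 528.4 t/yr.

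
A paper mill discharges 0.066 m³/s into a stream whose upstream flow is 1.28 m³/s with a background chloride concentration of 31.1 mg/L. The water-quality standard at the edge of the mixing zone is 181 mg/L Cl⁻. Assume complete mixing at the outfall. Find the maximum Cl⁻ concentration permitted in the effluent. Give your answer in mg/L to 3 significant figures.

Mass balance: 181·1.346 = 0.066·Cₑ + 1.28·31.1.
Cₑ = (243.6 − 39.81) / 0.066 = 3088 mg/L.

3090 mg/L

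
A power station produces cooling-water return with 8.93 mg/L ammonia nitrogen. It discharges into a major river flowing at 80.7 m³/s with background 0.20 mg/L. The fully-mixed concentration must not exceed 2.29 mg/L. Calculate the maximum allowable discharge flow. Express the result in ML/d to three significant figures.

Mass balance at complete mixing: C_std·(Q_w + Q_r) = Q_w·C_e + Q_r·C_b.
Rearranging, Q_w = Q_r·(C_std − C_b)/(C_e − C_std) = 80.7·(2.29 − 0.2) / (8.93 − 2.29) = 25.4 m³/s.
= 2195 ML/d.

2190 ML/d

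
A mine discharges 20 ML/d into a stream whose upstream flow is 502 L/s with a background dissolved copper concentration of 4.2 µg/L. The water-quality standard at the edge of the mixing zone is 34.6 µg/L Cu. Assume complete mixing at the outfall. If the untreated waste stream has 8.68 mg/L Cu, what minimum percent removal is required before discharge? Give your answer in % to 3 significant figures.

20 ML/d = 0.2315 m³/s.
502 L/s = 0.502 m³/s.
4.2 µg/L = 0.0042 mg/L.
34.6 µg/L = 0.0346 mg/L.
Mass balance: 0.0346·0.7335 = 0.2315·Cₑ + 0.502·0.0042.
Cₑ = (0.02538 − 0.002108) / 0.2315 = 0.1005 mg/L.
Required removal = 1 − 0.1005/8.68 = 98.84 %.

98.8 %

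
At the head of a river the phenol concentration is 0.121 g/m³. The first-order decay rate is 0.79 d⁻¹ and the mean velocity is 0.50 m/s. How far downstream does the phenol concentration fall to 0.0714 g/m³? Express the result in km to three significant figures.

28.8 km

From C = C₀·e^(−kt), t = ln(C₀/C)/k = ln(0.121/0.0714)/0.79 = 0.5275/0.79 = 0.6677 d.
Distance = v·t = 0.50 m/s × 5.769e+04 s = 2.885e+04 m = 28.85 km.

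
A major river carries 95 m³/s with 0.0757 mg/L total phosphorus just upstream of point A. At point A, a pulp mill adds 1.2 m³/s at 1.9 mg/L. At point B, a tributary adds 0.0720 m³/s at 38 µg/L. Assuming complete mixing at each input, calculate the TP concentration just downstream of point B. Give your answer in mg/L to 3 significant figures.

After input A: C = (95·0.0757 + 1.2·1.9) / 96.2 = 0.09846 mg/L.
38 µg/L = 0.038 mg/L.
After input B: C = (96.2·0.09846 + 0.072·0.038) / 96.27 = 0.09841 mg/L.

0.0984 mg/L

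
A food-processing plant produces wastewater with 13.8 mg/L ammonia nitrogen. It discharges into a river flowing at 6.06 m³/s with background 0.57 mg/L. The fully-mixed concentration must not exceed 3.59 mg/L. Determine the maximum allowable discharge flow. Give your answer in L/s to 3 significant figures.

1790 L/s

Mass balance at complete mixing: C_std·(Q_w + Q_r) = Q_w·C_e + Q_r·C_b.
Rearranging, Q_w = Q_r·(C_std − C_b)/(C_e − C_std) = 6.06·(3.59 − 0.57) / (13.8 − 3.59) = 1.792 m³/s.
= 1792 L/s.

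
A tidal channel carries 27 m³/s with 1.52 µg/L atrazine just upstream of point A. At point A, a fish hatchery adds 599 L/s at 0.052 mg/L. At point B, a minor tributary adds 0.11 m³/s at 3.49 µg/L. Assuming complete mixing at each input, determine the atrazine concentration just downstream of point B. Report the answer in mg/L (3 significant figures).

0.00262 mg/L

1.52 µg/L = 0.00152 mg/L.
599 L/s = 0.599 m³/s.
After input A: C = (27·0.00152 + 0.599·0.052) / 27.6 = 0.002616 mg/L.
3.49 µg/L = 0.00349 mg/L.
After input B: C = (27.6·0.002616 + 0.11·0.00349) / 27.71 = 0.002619 mg/L.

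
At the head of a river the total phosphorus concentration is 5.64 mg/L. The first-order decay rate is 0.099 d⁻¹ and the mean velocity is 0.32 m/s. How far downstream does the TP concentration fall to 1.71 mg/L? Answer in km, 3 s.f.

333 km

From C = C₀·e^(−kt), t = ln(C₀/C)/k = ln(5.64/1.71)/0.099 = 1.193/0.099 = 12.05 d.
Distance = v·t = 0.32 m/s × 1.042e+06 s = 3.333e+05 m = 333.3 km.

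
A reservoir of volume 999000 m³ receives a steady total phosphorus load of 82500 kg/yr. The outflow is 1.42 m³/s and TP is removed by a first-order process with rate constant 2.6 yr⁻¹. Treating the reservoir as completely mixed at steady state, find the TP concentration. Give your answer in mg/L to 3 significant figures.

Outflow Q = 1.42 m³/s × 3.156e+07 s/yr = 4.481e+07 m³/yr.
Steady-state CSTR mass balance: W = Q·C + k·V·C, so C = W/(Q + kV).
Q + kV = 4.481e+07 + 2.6·999000 = 4.741e+07 m³/yr.
C = 82500/4.741e+07 = 0.00174 kg/m³ = 1.74 mg/L.

1.74 mg/L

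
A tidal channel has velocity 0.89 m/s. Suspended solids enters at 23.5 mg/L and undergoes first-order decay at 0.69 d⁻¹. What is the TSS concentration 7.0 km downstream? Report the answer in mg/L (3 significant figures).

22.1 mg/L

Travel time t = 7.0 km / 0.89 m/s = 7000/0.89 = 7865 s = 0.09103 d.
First-order decay: C = 23.5·exp(−0.69·0.09103) = 23.5·0.9391 = 22.07 mg/L.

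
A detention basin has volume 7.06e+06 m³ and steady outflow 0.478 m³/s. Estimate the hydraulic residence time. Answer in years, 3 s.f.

Q = 0.478 m³/s × 3.156e+07 s/yr = 1.508e+07 m³/yr.
Hydraulic residence time τ = V/Q = 7.06e+06/1.508e+07 = 0.468 yr.

0.468 yr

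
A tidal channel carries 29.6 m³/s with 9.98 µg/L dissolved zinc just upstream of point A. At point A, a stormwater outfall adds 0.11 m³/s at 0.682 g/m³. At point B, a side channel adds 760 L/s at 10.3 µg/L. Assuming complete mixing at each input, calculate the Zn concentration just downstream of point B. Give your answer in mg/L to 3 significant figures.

0.0124 mg/L

9.98 µg/L = 0.00998 mg/L.
After input A: C = (29.6·0.00998 + 0.11·0.682) / 29.71 = 0.01247 mg/L.
760 L/s = 0.76 m³/s.
10.3 µg/L = 0.0103 mg/L.
After input B: C = (29.71·0.01247 + 0.76·0.0103) / 30.47 = 0.01241 mg/L.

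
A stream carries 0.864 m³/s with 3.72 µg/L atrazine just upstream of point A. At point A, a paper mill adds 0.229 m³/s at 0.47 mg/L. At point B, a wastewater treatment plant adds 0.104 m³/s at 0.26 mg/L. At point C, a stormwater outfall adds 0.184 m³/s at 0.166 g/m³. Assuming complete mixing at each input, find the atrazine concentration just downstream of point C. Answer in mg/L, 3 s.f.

0.122 mg/L

3.72 µg/L = 0.00372 mg/L.
After input A: C = (0.864·0.00372 + 0.229·0.47) / 1.093 = 0.1014 mg/L.
After input B: C = (1.093·0.1014 + 0.104·0.26) / 1.197 = 0.1152 mg/L.
After input C: C = (1.197·0.1152 + 0.184·0.166) / 1.381 = 0.122 mg/L.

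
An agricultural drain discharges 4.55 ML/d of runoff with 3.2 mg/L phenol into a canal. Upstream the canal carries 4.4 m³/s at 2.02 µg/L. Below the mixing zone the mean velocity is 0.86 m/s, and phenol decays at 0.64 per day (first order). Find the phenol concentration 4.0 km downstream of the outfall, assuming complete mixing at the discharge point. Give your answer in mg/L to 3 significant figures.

0.0385 mg/L

4.55 ML/d = 0.05266 m³/s.
2.02 µg/L = 0.00202 mg/L.
After complete mixing, C₀ = (0.05266·3.2 + 4.4·0.00202) / 4.453 = 0.03984 mg/L.
Travel time t = 4000 m / 0.86 m/s = 4651 s = 0.05383 d.
C = 0.03984·exp(−0.64·0.05383) = 0.03984·0.9661 = 0.03849 mg/L.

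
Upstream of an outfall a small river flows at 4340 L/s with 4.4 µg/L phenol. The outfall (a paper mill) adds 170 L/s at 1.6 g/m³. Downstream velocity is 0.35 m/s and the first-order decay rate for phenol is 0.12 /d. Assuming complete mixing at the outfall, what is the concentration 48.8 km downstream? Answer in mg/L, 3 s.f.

0.0532 mg/L

170 L/s = 0.17 m³/s.
4340 L/s = 4.34 m³/s.
4.4 µg/L = 0.0044 mg/L.
After complete mixing, C₀ = (0.17·1.6 + 4.34·0.0044) / 4.51 = 0.06454 mg/L.
Travel time t = 4.88e+04 m / 0.35 m/s = 1.394e+05 s = 1.614 d.
C = 0.06454·exp(−0.12·1.614) = 0.06454·0.8239 = 0.05318 mg/L.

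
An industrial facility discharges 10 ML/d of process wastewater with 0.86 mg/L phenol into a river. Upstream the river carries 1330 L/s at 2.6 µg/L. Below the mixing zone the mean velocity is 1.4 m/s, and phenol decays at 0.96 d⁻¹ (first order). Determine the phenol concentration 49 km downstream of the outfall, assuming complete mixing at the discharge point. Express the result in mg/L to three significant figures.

0.0483 mg/L

10 ML/d = 0.1157 m³/s.
1330 L/s = 1.33 m³/s.
2.6 µg/L = 0.0026 mg/L.
After complete mixing, C₀ = (0.1157·0.86 + 1.33·0.0026) / 1.446 = 0.07124 mg/L.
Travel time t = 4.9e+04 m / 1.4 m/s = 3.5e+04 s = 0.4051 d.
C = 0.07124·exp(−0.96·0.4051) = 0.07124·0.6778 = 0.04829 mg/L.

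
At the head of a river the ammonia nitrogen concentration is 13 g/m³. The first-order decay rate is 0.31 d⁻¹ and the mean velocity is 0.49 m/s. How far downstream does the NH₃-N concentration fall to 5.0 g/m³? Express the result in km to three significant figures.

From C = C₀·e^(−kt), t = ln(C₀/C)/k = ln(13/5.0)/0.31 = 0.9555/0.31 = 3.082 d.
Distance = v·t = 0.49 m/s × 2.663e+05 s = 1.305e+05 m = 130.5 km.

130 km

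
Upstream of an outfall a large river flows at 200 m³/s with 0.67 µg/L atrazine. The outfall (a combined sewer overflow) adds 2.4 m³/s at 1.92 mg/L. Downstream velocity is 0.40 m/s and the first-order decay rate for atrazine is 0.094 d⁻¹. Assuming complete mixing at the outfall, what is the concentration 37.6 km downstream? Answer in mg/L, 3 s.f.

0.67 µg/L = 0.00067 mg/L.
After complete mixing, C₀ = (2.4·1.92 + 200·0.00067) / 202.4 = 0.02343 mg/L.
Travel time t = 3.76e+04 m / 0.40 m/s = 9.4e+04 s = 1.088 d.
C = 0.02343·exp(−0.094·1.088) = 0.02343·0.9028 = 0.02115 mg/L.

0.0212 mg/L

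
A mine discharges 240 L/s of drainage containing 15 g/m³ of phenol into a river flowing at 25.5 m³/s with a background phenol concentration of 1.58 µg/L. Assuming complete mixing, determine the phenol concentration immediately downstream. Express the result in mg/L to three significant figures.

0.141 mg/L

240 L/s = 0.24 m³/s.
1.58 µg/L = 0.00158 mg/L.
By mass balance at complete mixing, C = (0.24·15 + 25.5·0.00158) / (0.24 + 25.5) = 3.64/25.74 = 0.1414 mg/L.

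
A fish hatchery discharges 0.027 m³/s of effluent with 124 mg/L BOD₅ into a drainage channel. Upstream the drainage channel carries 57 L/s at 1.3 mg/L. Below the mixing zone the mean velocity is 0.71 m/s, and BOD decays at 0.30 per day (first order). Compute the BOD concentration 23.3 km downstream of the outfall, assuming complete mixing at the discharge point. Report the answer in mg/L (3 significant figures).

36.4 mg/L

57 L/s = 0.057 m³/s.
After complete mixing, C₀ = (0.027·124 + 0.057·1.3) / 0.084 = 40.74 mg/L.
Travel time t = 2.33e+04 m / 0.71 m/s = 3.282e+04 s = 0.3798 d.
C = 40.74·exp(−0.30·0.3798) = 40.74·0.8923 = 36.35 mg/L.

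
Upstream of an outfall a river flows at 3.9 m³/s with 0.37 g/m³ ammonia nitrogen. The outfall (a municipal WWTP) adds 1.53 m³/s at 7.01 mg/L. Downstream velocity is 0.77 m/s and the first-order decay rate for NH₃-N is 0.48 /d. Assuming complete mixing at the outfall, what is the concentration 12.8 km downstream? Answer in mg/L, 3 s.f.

2.04 mg/L

After complete mixing, C₀ = (1.53·7.01 + 3.9·0.37) / 5.43 = 2.241 mg/L.
Travel time t = 1.28e+04 m / 0.77 m/s = 1.662e+04 s = 0.1924 d.
C = 2.241·exp(−0.48·0.1924) = 2.241·0.9118 = 2.043 mg/L.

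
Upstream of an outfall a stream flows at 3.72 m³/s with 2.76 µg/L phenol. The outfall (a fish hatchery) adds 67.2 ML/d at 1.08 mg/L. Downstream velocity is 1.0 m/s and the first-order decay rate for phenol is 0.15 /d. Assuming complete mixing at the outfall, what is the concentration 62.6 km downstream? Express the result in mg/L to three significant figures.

0.170 mg/L

67.2 ML/d = 0.7778 m³/s.
2.76 µg/L = 0.00276 mg/L.
After complete mixing, C₀ = (0.7778·1.08 + 3.72·0.00276) / 4.498 = 0.189 mg/L.
Travel time t = 6.26e+04 m / 1.0 m/s = 6.26e+04 s = 0.7245 d.
C = 0.189·exp(−0.15·0.7245) = 0.189·0.897 = 0.1696 mg/L.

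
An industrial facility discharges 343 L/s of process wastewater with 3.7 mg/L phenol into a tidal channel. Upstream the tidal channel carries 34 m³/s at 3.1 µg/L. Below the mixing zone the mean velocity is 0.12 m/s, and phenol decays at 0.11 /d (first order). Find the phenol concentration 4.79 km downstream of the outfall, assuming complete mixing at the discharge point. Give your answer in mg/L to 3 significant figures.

0.0380 mg/L

343 L/s = 0.343 m³/s.
3.1 µg/L = 0.0031 mg/L.
After complete mixing, C₀ = (0.343·3.7 + 34·0.0031) / 34.34 = 0.04002 mg/L.
Travel time t = 4790 m / 0.12 m/s = 3.992e+04 s = 0.462 d.
C = 0.04002·exp(−0.11·0.462) = 0.04002·0.9504 = 0.03804 mg/L.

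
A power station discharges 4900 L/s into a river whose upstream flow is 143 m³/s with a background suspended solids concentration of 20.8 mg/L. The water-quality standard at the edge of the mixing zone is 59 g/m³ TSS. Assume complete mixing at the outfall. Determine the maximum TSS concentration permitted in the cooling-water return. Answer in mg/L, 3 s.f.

1170 mg/L

4900 L/s = 4.9 m³/s.
Mass balance: 59·147.9 = 4.9·Cₑ + 143·20.8.
Cₑ = (8726 − 2974) / 4.9 = 1174 mg/L.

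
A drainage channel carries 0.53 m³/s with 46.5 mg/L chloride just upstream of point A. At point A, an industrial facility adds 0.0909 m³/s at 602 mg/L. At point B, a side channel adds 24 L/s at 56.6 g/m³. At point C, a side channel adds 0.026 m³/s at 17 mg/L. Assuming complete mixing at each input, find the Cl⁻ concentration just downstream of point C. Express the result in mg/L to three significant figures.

After input A: C = (0.53·46.5 + 0.0909·602) / 0.6209 = 127.8 mg/L.
24 L/s = 0.024 m³/s.
After input B: C = (0.6209·127.8 + 0.024·56.6) / 0.6449 = 125.2 mg/L.
After input C: C = (0.6449·125.2 + 0.026·17) / 0.6709 = 121 mg/L.

121 mg/L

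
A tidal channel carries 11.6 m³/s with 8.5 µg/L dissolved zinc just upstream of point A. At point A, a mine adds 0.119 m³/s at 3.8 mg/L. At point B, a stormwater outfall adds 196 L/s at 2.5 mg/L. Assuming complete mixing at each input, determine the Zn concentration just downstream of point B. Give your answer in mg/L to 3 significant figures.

0.0874 mg/L

8.5 µg/L = 0.0085 mg/L.
After input A: C = (11.6·0.0085 + 0.119·3.8) / 11.72 = 0.047 mg/L.
196 L/s = 0.196 m³/s.
After input B: C = (11.72·0.047 + 0.196·2.5) / 11.91 = 0.08735 mg/L.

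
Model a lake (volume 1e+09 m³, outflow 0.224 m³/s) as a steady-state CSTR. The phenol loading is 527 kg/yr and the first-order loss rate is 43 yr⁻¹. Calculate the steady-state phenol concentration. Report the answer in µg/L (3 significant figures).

0.0123 µg/L

Outflow Q = 0.224 m³/s × 3.156e+07 s/yr = 7.069e+06 m³/yr.
Steady-state CSTR mass balance: W = Q·C + k·V·C, so C = W/(Q + kV).
Q + kV = 7.069e+06 + 43·1e+09 = 4.301e+10 m³/yr.
C = 527/4.301e+10 = 1.225e-08 kg/m³ = 1.225e-05 mg/L = 0.01225 µg/L.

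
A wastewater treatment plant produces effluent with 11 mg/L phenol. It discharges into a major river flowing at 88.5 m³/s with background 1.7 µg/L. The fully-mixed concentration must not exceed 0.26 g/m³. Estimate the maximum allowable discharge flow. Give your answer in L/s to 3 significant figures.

1.7 µg/L = 0.0017 mg/L.
Mass balance at complete mixing: C_std·(Q_w + Q_r) = Q_w·C_e + Q_r·C_b.
Rearranging, Q_w = Q_r·(C_std − C_b)/(C_e − C_std) = 88.5·(0.26 − 0.0017) / (11 − 0.26) = 2.128 m³/s.
= 2128 L/s.

2130 L/s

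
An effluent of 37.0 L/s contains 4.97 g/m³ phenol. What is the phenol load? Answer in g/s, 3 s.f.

0.184 g/s

37.0 L/s = 0.037 m³/s.
Mass flux = Q·C = 0.037 m³/s × 4.97 g/m³ = 0.1839 g/s.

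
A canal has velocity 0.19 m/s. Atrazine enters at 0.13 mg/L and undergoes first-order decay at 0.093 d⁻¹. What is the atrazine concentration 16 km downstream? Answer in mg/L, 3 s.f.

0.119 mg/L

Travel time t = 16 km / 0.19 m/s = 1.6e+04/0.19 = 8.421e+04 s = 0.9747 d.
First-order decay: C = 0.13·exp(−0.093·0.9747) = 0.13·0.9133 = 0.1187 mg/L.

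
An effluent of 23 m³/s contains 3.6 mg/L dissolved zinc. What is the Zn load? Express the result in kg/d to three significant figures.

Mass flux = Q·C = 23 m³/s × 3.6 g/m³ = 82.8 g/s.
= 82.8 g/s × 86.4 = 7154 kg/d.

7150 kg/d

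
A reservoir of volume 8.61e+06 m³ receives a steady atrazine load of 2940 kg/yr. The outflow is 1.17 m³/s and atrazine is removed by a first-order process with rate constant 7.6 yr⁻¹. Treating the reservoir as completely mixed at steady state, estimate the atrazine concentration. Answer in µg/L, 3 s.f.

28.7 µg/L

Outflow Q = 1.17 m³/s × 3.156e+07 s/yr = 3.692e+07 m³/yr.
Steady-state CSTR mass balance: W = Q·C + k·V·C, so C = W/(Q + kV).
Q + kV = 3.692e+07 + 7.6·8.61e+06 = 1.024e+08 m³/yr.
C = 2940/1.024e+08 = 2.872e-05 kg/m³ = 0.02872 mg/L = 28.72 µg/L.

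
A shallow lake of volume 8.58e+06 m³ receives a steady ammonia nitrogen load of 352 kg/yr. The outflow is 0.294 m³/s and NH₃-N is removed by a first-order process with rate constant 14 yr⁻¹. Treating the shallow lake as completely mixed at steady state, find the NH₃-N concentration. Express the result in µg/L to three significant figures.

Outflow Q = 0.294 m³/s × 3.156e+07 s/yr = 9.278e+06 m³/yr.
Steady-state CSTR mass balance: W = Q·C + k·V·C, so C = W/(Q + kV).
Q + kV = 9.278e+06 + 14·8.58e+06 = 1.294e+08 m³/yr.
C = 352/1.294e+08 = 2.72e-06 kg/m³ = 0.00272 mg/L = 2.72 µg/L.

2.72 µg/L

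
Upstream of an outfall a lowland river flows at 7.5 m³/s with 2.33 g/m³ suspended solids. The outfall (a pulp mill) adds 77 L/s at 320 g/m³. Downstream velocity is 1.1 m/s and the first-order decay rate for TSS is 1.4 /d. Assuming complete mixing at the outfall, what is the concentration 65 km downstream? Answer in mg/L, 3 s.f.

77 L/s = 0.077 m³/s.
After complete mixing, C₀ = (0.077·320 + 7.5·2.33) / 7.577 = 5.558 mg/L.
Travel time t = 6.5e+04 m / 1.1 m/s = 5.909e+04 s = 0.6839 d.
C = 5.558·exp(−1.4·0.6839) = 5.558·0.3839 = 2.134 mg/L.

2.13 mg/L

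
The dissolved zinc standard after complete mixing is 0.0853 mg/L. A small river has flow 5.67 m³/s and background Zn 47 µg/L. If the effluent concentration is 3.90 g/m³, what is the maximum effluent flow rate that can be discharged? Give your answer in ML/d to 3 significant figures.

4.92 ML/d

47 µg/L = 0.047 mg/L.
Mass balance at complete mixing: C_std·(Q_w + Q_r) = Q_w·C_e + Q_r·C_b.
Rearranging, Q_w = Q_r·(C_std − C_b)/(C_e − C_std) = 5.67·(0.0853 − 0.047) / (3.9 − 0.0853) = 0.05693 m³/s.
= 4.919 ML/d.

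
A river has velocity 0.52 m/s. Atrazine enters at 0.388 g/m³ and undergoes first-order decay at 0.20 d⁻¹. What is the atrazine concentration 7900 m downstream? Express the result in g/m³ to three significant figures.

Travel time t = 7900 m / 0.52 m/s = 7900/0.52 = 1.519e+04 s = 0.1758 d.
First-order decay: C = 0.388·exp(−0.20·0.1758) = 0.388·0.9654 = 0.3746 g/m³.

0.375 g/m³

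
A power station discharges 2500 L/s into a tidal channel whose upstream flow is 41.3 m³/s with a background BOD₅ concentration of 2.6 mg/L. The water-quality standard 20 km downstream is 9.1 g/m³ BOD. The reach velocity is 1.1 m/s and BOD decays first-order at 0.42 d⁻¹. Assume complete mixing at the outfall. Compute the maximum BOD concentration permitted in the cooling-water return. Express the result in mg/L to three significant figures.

131 mg/L

2500 L/s = 2.5 m³/s.
Travel time to the compliance point: t = 2e+04/1.1 = 1.818e+04 s = 0.2104 d; decay factor exp(−0.42·0.2104) = 0.9154.
So the concentration just after mixing may be at most 9.1/0.9154 = 9.941 mg/L.
Mass balance: 9.941·43.8 = 2.5·Cₑ + 41.3·2.6.
Cₑ = (435.4 − 107.4) / 2.5 = 131.2 mg/L.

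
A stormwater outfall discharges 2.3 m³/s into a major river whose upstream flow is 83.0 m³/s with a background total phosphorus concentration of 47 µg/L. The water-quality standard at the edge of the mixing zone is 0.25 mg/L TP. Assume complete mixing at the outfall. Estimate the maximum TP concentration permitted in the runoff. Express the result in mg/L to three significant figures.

7.58 mg/L

47 µg/L = 0.047 mg/L.
Mass balance: 0.25·85.3 = 2.3·Cₑ + 83·0.047.
Cₑ = (21.32 − 3.901) / 2.3 = 7.576 mg/L.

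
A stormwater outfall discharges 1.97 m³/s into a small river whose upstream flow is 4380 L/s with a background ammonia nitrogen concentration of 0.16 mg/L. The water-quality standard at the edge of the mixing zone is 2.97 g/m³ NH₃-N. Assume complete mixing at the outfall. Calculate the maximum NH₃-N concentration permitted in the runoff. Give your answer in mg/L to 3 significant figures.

9.22 mg/L

4380 L/s = 4.38 m³/s.
Mass balance: 2.97·6.35 = 1.97·Cₑ + 4.38·0.16.
Cₑ = (18.86 − 0.7008) / 1.97 = 9.218 mg/L.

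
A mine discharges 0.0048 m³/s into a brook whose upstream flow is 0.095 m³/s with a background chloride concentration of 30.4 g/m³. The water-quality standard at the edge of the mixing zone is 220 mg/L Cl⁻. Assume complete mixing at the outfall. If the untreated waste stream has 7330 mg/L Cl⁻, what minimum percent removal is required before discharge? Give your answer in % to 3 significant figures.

45.8 %

Mass balance: 220·0.0998 = 0.0048·Cₑ + 0.095·30.4.
Cₑ = (21.96 − 2.888) / 0.0048 = 3972 mg/L.
Required removal = 1 − 3972/7330 = 45.8 %.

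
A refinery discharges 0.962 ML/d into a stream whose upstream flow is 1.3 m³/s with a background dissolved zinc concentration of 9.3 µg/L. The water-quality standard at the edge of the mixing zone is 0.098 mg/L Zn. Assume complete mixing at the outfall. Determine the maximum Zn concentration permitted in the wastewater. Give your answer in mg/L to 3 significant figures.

10.5 mg/L

0.962 ML/d = 0.01113 m³/s.
9.3 µg/L = 0.0093 mg/L.
Mass balance: 0.098·1.311 = 0.01113·Cₑ + 1.3·0.0093.
Cₑ = (0.1285 − 0.01209) / 0.01113 = 10.45 mg/L.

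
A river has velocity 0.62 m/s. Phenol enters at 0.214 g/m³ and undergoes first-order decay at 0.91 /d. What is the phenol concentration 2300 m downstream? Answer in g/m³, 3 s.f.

0.206 g/m³

Travel time t = 2300 m / 0.62 m/s = 2300/0.62 = 3710 s = 0.04294 d.
First-order decay: C = 0.214·exp(−0.91·0.04294) = 0.214·0.9617 = 0.2058 g/m³.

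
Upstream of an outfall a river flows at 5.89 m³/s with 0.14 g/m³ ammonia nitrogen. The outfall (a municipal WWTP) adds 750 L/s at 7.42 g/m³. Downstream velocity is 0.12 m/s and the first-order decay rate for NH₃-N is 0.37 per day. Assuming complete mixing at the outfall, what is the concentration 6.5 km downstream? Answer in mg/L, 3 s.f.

0.763 mg/L

750 L/s = 0.75 m³/s.
After complete mixing, C₀ = (0.75·7.42 + 5.89·0.14) / 6.64 = 0.9623 mg/L.
Travel time t = 6500 m / 0.12 m/s = 5.417e+04 s = 0.6269 d.
C = 0.9623·exp(−0.37·0.6269) = 0.9623·0.793 = 0.7631 mg/L.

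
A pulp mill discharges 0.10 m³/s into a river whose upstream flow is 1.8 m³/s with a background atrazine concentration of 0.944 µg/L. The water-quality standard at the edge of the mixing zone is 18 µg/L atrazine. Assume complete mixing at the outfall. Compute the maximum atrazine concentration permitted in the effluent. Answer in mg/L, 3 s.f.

0.944 µg/L = 0.000944 mg/L.
18 µg/L = 0.018 mg/L.
Mass balance: 0.018·1.9 = 0.1·Cₑ + 1.8·0.000944.
Cₑ = (0.0342 − 0.001699) / 0.1 = 0.325 mg/L.

0.325 mg/L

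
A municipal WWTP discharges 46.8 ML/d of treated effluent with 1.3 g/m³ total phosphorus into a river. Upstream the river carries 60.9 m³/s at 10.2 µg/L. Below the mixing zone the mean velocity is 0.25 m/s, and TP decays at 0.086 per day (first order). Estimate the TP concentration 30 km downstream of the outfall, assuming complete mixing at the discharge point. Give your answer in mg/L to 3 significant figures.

46.8 ML/d = 0.5417 m³/s.
10.2 µg/L = 0.0102 mg/L.
After complete mixing, C₀ = (0.5417·1.3 + 60.9·0.0102) / 61.44 = 0.02157 mg/L.
Travel time t = 3e+04 m / 0.25 m/s = 1.2e+05 s = 1.389 d.
C = 0.02157·exp(−0.086·1.389) = 0.02157·0.8874 = 0.01914 mg/L.

0.0191 mg/L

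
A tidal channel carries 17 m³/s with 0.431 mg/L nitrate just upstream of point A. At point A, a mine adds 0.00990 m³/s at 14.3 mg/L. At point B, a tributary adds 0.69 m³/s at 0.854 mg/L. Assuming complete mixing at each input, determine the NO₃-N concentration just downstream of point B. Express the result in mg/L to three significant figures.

After input A: C = (17·0.431 + 0.0099·14.3) / 17.01 = 0.4391 mg/L.
After input B: C = (17.01·0.4391 + 0.69·0.854) / 17.7 = 0.4552 mg/L.

0.455 mg/L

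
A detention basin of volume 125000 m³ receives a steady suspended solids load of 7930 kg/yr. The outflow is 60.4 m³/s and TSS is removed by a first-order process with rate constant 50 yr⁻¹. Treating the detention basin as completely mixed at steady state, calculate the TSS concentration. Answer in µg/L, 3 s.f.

Outflow Q = 60.4 m³/s × 3.156e+07 s/yr = 1.906e+09 m³/yr.
Steady-state CSTR mass balance: W = Q·C + k·V·C, so C = W/(Q + kV).
Q + kV = 1.906e+09 + 50·125000 = 1.912e+09 m³/yr.
C = 7930/1.912e+09 = 4.147e-06 kg/m³ = 0.004147 mg/L = 4.147 µg/L.

4.15 µg/L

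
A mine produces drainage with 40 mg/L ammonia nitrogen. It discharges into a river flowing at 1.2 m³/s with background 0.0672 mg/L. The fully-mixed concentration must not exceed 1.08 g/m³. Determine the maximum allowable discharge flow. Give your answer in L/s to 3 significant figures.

Mass balance at complete mixing: C_std·(Q_w + Q_r) = Q_w·C_e + Q_r·C_b.
Rearranging, Q_w = Q_r·(C_std − C_b)/(C_e − C_std) = 1.2·(1.08 − 0.0672) / (40 − 1.08) = 0.03123 m³/s.
= 31.23 L/s.

31.2 L/s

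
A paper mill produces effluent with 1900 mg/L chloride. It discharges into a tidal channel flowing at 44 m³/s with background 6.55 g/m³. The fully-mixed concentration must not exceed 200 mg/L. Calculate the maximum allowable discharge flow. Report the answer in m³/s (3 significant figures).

5.01 m³/s

Mass balance at complete mixing: C_std·(Q_w + Q_r) = Q_w·C_e + Q_r·C_b.
Rearranging, Q_w = Q_r·(C_std − C_b)/(C_e − C_std) = 44·(200 − 6.55) / (1900 − 200) = 5.007 m³/s.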